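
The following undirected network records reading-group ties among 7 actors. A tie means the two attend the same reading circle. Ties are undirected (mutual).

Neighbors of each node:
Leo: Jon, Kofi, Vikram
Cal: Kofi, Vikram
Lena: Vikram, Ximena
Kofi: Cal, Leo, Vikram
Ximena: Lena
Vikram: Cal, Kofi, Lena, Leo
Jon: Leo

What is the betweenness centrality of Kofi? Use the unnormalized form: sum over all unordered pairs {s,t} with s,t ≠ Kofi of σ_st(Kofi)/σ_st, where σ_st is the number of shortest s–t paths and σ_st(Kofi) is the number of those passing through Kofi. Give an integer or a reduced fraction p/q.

1

Pairs whose geodesics pass through Kofi — Cal–Jon: 1/2; Cal–Leo: 1/2.
All other pairs contribute 0.
Summing the contributions gives betweenness(Kofi) = 1.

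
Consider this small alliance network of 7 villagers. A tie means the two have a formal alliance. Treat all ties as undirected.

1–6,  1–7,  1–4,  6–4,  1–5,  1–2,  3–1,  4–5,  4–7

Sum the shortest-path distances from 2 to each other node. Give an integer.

11

Distances from 2: 1:1, 3:2, 4:2, 5:2, 6:2, 7:2.
Sum = 1 + 2 + 2 + 2 + 2 + 2 = 11.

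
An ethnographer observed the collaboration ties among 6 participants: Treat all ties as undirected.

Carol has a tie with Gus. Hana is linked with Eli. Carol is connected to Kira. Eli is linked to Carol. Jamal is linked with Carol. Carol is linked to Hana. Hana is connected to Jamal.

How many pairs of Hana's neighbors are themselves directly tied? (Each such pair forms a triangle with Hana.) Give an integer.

2

Hana's neighbors: Carol, Eli, and Jamal.
Neighbor pairs that are themselves tied: Hana–Carol–Eli; Hana–Carol–Jamal. Each forms one triangle with Hana, for 2 in total.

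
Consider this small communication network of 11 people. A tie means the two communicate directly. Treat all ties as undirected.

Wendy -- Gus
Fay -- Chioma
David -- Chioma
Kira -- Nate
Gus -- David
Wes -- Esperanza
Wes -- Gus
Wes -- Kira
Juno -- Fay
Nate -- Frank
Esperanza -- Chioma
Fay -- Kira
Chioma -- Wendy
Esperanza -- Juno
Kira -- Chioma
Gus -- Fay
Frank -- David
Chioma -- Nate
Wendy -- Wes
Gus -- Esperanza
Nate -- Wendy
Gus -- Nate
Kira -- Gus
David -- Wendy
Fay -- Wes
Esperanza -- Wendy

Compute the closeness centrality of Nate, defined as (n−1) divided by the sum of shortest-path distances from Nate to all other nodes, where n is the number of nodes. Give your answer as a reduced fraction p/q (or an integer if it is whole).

5/8

Distances from Nate: Chioma:1, David:2, Esperanza:2, Fay:2, Frank:1, Gus:1, Juno:3, Kira:1, Wendy:1, Wes:2. Sum = 16.
n = 11, so closeness = 10/16 = 5/8.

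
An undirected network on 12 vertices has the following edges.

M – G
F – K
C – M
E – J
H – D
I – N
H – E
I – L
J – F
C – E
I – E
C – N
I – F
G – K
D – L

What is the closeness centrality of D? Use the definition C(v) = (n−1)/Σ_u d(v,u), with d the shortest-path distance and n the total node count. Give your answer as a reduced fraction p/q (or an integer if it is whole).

Distances from D: C:3, E:2, F:3, G:5, H:1, I:2, J:3, K:4, L:1, M:4, N:3. Sum = 31.
n = 12, so closeness = 11/31.

11/31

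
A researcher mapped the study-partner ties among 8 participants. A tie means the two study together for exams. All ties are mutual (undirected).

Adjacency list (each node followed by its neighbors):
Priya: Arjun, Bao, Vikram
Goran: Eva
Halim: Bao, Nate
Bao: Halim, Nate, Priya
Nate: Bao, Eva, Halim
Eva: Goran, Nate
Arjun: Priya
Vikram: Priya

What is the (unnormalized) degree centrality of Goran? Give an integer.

Goran is directly tied to Eva. That is 1 neighbor, so the degree of Goran is 1.

1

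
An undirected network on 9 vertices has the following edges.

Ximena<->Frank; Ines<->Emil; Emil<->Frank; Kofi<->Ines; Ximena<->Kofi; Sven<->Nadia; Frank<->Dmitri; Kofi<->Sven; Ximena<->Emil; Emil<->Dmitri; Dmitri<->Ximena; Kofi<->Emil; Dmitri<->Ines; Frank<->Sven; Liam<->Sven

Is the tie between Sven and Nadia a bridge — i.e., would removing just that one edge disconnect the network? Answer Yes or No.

Yes

Without the Sven–Nadia edge there is no alternate route between Sven and Nadia, so the network disconnects. It is a bridge.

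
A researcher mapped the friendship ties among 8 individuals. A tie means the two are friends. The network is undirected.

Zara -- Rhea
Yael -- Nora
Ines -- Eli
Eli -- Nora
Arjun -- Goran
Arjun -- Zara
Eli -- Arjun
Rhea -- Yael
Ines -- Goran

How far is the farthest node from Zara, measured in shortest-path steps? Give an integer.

3

Distances from Zara: Arjun:1, Eli:2, Goran:2, Ines:3, Nora:3, Rhea:1, Yael:2.
The largest is 3 (to Ines and Nora), so the eccentricity of Zara is 3.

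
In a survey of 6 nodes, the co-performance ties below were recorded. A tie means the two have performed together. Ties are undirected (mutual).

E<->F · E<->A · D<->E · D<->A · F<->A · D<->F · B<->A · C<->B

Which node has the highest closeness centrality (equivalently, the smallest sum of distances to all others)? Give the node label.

A

Farness (sum of distances to all others) for each node — A:6, B:8, C:12, D:8, E:8, F:8.
The smallest farness is 6, for A, so A has the highest closeness.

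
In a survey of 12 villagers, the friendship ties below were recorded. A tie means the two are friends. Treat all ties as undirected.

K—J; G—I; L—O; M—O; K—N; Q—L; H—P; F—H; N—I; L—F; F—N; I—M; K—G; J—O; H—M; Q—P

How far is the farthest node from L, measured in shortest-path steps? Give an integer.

Distances from L: F:1, G:4, H:2, I:3, J:2, K:3, M:2, N:2, O:1, P:2, Q:1.
The largest is 4 (to G), so the eccentricity of L is 4.

4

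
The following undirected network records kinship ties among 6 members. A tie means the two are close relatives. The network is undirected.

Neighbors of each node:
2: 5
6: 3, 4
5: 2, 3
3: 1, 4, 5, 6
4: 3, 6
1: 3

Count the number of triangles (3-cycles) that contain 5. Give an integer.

0

5's neighbors are 2 and 3, but none of them are tied to each other, so no triangle contains 5.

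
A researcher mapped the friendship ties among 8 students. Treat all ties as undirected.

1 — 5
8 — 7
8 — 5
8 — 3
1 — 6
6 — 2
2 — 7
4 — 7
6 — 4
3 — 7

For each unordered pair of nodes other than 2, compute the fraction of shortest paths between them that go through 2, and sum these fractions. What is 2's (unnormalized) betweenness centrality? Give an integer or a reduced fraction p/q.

Pairs whose geodesics pass through 2 — 8–6: 1/3; 1–7: 1/3; 3–6: 1/2; 7–6: 1/2.
All other pairs contribute 0.
Summing the contributions gives betweenness(2) = 5/3.

5/3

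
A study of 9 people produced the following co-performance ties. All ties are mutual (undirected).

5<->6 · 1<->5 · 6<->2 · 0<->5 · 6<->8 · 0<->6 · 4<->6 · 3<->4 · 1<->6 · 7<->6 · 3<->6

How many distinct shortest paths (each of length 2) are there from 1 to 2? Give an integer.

The shortest distance is 2, and the only length-2 path is 1–6–2. So there is exactly 1 shortest path.

1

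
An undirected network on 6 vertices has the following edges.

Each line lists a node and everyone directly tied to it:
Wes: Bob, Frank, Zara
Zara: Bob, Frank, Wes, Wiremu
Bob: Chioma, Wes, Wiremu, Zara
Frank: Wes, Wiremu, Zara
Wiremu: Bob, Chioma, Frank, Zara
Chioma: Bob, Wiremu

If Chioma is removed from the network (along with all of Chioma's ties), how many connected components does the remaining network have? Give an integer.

1

Chioma's neighbors (Bob and Wiremu) remain reachable from one another through other ties, so the rest of the network stays in one piece.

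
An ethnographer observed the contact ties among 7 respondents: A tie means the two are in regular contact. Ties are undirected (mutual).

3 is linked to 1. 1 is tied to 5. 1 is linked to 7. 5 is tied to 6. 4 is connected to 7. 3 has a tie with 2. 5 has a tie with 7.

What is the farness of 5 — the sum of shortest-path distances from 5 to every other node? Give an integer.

Distances from 5: 1:1, 2:3, 3:2, 4:2, 6:1, 7:1.
Sum = 1 + 3 + 2 + 2 + 1 + 1 = 10.

10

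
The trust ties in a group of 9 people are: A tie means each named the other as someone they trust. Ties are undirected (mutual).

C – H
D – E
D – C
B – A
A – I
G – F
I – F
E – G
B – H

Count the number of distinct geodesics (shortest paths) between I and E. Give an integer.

The shortest distance is 3, and the only length-3 path is I–F–G–E. So there is exactly 1 shortest path.

1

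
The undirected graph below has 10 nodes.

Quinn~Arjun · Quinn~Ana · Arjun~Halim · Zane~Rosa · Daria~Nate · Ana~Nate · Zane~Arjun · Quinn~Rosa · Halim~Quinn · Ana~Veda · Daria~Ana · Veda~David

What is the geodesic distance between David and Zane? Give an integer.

5

One shortest route is David – Veda – Ana – Quinn – Rosa – Zane, which uses 5 edges, and at distance 4 from David we only reach {Arjun, Halim, Rosa}, which does not include Zane. So d(David,Zane) = 5.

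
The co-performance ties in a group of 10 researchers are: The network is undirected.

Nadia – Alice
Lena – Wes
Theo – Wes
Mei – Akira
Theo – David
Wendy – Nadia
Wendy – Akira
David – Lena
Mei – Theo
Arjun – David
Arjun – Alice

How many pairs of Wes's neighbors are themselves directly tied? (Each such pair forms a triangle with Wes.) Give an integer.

Wes's neighbors are Lena and Theo, but none of them are tied to each other, so no triangle contains Wes.

0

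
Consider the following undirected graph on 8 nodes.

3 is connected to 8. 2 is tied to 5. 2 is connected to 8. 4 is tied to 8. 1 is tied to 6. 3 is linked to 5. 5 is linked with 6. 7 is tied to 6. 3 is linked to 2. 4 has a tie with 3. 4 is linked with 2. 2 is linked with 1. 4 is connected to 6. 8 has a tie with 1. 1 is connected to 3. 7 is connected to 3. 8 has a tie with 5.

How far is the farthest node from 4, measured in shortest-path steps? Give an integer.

2

Distances from 4: 1:2, 2:1, 3:1, 5:2, 6:1, 7:2, 8:1.
The largest is 2 (to 5, 1, and 7), so the eccentricity of 4 is 2.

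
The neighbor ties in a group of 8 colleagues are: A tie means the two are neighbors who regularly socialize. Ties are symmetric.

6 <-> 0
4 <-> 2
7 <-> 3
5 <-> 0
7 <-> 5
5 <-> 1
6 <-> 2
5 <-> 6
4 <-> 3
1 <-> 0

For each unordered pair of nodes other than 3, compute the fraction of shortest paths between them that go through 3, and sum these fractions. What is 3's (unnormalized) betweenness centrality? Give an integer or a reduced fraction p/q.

7/3

Pairs whose geodesics pass through 3 — 4–1: 1/3; 4–5: 1/2; 4–7: 1; 2–7: 1/2.
All other pairs contribute 0.
Summing the contributions gives betweenness(3) = 7/3.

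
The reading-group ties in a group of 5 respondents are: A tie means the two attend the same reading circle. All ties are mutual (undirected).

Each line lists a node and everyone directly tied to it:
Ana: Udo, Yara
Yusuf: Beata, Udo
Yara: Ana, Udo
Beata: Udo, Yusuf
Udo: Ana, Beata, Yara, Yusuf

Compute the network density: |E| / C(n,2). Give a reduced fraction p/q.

There are 6 edges and 5 nodes, so the maximum possible is C(5,2) = 10.
Density = 6/10 = 3/5.

3/5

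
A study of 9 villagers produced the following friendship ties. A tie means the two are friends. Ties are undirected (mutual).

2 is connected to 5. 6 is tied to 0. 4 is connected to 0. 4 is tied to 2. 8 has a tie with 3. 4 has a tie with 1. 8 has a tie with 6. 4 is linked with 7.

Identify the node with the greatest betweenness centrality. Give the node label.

4

Unnormalized betweenness of each node: 0:15, 1:0, 2:7, 3:0, 4:21, 5:0, 6:12, 7:0, 8:7.
4 has the largest value, 21, making it the main broker — the node through which the most shortest paths run.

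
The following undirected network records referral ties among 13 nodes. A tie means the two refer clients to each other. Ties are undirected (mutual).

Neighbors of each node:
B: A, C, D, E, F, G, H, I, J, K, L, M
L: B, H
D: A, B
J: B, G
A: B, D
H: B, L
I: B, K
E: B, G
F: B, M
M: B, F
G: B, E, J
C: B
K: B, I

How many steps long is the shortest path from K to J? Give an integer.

2

One shortest route is K – B – J, which uses 2 edges, and K and J are not directly tied, so nothing shorter exists. So d(K,J) = 2.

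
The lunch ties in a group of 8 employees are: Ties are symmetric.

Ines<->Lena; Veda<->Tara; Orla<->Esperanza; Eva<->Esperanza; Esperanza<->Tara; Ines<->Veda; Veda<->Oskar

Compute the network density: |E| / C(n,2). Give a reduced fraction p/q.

1/4

There are 7 edges and 8 nodes, so the maximum possible is C(8,2) = 28.
Density = 7/28 = 1/4.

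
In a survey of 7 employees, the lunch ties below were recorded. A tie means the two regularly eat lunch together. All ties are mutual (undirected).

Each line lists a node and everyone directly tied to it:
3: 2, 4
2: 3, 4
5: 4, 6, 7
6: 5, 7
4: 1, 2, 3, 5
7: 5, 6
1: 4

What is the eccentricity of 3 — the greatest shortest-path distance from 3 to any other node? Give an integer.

3

Distances from 3: 1:2, 2:1, 4:1, 5:2, 6:3, 7:3.
The largest is 3 (to 7 and 6), so the eccentricity of 3 is 3.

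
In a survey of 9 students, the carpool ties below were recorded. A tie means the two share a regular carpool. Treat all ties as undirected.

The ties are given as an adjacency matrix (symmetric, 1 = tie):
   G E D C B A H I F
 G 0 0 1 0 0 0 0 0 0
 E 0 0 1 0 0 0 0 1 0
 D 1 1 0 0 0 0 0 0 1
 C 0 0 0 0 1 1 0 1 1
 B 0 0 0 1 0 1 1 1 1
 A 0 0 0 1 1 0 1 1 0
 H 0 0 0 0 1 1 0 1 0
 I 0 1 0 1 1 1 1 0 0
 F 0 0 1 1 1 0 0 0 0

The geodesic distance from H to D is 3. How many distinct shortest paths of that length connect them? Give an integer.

2

The shortest distance is 3. The length-3 paths are: H–I–E–D; H–B–F–D.
That gives 2 distinct shortest paths.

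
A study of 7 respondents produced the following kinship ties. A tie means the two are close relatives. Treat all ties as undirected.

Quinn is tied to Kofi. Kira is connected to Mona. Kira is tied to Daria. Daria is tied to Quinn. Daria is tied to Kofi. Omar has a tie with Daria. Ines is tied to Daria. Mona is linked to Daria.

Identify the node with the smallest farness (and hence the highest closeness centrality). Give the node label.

Farness (sum of distances to all others) for each node — Daria:6, Ines:11, Kira:10, Kofi:10, Mona:10, Omar:11, Quinn:10.
The smallest farness is 6, for Daria, so Daria has the highest closeness.

Daria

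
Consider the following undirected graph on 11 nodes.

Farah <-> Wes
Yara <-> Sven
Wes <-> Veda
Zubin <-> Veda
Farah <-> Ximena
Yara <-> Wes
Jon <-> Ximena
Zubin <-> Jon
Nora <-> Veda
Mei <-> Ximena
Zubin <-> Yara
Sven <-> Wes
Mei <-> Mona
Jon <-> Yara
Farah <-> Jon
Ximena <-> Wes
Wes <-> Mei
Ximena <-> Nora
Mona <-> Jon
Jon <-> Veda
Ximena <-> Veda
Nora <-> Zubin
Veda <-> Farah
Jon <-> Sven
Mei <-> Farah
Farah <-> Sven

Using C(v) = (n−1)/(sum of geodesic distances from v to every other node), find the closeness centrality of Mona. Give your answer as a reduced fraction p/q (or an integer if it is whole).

Distances from Mona: Farah:2, Jon:1, Mei:1, Nora:3, Sven:2, Veda:2, Wes:2, Ximena:2, Yara:2, Zubin:2. Sum = 19.
n = 11, so closeness = 10/19.

10/19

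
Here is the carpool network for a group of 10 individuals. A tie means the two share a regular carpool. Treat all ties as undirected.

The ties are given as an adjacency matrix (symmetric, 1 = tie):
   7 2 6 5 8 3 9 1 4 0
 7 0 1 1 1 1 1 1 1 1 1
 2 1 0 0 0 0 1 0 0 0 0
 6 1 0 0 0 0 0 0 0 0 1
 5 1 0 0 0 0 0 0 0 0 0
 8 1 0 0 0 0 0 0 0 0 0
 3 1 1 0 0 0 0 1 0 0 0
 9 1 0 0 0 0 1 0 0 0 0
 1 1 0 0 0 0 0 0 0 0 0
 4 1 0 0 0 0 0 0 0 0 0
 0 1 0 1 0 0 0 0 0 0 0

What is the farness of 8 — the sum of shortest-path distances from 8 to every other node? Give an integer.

17

Distances from 8: 0:2, 1:2, 2:2, 3:2, 4:2, 5:2, 6:2, 7:1, 9:2.
Sum = 2 + 2 + 2 + 2 + 2 + 2 + 2 + 1 + 2 = 17.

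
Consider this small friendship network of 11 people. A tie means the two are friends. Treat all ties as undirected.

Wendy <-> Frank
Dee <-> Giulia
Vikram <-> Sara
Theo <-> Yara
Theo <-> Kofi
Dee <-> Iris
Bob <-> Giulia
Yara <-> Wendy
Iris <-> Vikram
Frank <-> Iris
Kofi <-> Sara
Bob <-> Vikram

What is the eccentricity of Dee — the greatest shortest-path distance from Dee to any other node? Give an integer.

Distances from Dee: Bob:2, Frank:2, Giulia:1, Iris:1, Kofi:4, Sara:3, Theo:5, Vikram:2, Wendy:3, Yara:4.
The largest is 5 (to Theo), so the eccentricity of Dee is 5.

5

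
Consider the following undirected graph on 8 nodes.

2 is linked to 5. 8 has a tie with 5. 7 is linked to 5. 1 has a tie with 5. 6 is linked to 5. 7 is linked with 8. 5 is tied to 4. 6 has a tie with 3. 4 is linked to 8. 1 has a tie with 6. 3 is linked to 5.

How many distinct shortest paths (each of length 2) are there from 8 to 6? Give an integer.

1

The shortest distance is 2, and the only length-2 path is 8–5–6. So there is exactly 1 shortest path.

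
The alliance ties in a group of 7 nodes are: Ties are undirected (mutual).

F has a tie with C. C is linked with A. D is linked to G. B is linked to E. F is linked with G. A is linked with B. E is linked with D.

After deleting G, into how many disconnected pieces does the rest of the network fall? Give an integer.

1

G's neighbors (D and F) remain reachable from one another through other ties, so the rest of the network stays in one piece.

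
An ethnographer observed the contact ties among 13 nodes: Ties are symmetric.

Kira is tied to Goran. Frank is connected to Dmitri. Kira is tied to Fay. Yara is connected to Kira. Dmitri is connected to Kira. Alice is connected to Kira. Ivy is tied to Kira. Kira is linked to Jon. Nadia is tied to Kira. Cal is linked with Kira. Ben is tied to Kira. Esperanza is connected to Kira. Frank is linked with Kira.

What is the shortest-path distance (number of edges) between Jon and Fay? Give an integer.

One shortest route is Jon – Kira – Fay, which uses 2 edges, and Jon and Fay are not directly tied, so nothing shorter exists. So d(Jon,Fay) = 2.

2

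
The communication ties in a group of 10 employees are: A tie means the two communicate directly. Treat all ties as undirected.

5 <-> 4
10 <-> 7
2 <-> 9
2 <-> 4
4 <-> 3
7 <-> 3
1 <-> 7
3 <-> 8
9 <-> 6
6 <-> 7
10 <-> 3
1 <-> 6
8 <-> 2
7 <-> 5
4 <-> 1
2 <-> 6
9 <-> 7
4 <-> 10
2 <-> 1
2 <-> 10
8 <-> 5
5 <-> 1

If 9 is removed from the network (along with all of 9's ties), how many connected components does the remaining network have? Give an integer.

9's neighbors (2, 6, and 7) remain reachable from one another through other ties, so the rest of the network stays in one piece.

1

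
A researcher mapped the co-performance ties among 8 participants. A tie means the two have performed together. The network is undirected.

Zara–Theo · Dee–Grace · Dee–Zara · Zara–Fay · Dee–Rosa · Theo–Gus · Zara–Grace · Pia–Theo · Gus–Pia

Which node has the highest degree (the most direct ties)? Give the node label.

Zara

Degrees — Dee:3, Fay:1, Grace:2, Gus:2, Pia:2, Rosa:1, Theo:3, Zara:4.
The maximum is 4, attained only by Zara.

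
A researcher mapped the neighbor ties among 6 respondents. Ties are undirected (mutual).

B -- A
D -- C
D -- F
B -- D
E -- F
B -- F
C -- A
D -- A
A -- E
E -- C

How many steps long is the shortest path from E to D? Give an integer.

2

One shortest route is E – F – D, which uses 2 edges, and E and D are not directly tied, so nothing shorter exists. So d(E,D) = 2.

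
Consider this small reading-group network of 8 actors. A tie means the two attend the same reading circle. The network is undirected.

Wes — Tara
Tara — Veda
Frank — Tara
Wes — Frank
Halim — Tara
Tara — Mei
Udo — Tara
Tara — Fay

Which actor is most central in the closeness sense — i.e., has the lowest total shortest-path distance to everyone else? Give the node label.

Farness (sum of distances to all others) for each node — Fay:13, Frank:12, Halim:13, Mei:13, Tara:7, Udo:13, Veda:13, Wes:12.
The smallest farness is 7, for Tara, so Tara has the highest closeness.

Tara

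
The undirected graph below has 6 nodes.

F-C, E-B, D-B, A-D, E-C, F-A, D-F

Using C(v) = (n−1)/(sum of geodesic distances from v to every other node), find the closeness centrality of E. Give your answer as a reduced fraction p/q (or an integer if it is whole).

5/9

Distances from E: A:3, B:1, C:1, D:2, F:2. Sum = 9.
n = 6, so closeness = 5/9.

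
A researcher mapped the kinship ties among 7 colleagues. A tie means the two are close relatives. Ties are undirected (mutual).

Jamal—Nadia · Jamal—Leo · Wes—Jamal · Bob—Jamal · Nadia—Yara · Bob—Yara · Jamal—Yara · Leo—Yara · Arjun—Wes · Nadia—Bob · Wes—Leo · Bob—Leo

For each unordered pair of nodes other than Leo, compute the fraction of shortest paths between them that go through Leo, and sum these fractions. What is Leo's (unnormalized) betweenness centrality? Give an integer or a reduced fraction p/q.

2

Pairs whose geodesics pass through Leo — Wes–Yara: 1/2; Wes–Bob: 1/2; Arjun–Yara: 1/2; Arjun–Bob: 1/2.
All other pairs contribute 0.
Summing the contributions gives betweenness(Leo) = 2.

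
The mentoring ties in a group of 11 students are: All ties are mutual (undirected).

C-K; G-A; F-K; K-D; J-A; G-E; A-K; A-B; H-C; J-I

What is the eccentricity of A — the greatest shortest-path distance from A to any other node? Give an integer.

3

Distances from A: B:1, C:2, D:2, E:2, F:2, G:1, H:3, I:2, J:1, K:1.
The largest is 3 (to H), so the eccentricity of A is 3.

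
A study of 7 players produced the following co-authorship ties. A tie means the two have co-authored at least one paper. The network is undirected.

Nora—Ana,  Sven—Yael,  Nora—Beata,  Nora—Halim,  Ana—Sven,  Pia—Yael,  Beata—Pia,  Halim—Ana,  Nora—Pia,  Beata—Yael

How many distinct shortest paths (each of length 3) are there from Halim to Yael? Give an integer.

3

The shortest distance is 3. The length-3 paths are: Halim–Nora–Pia–Yael; Halim–Nora–Beata–Yael; Halim–Ana–Sven–Yael.
That gives 3 distinct shortest paths.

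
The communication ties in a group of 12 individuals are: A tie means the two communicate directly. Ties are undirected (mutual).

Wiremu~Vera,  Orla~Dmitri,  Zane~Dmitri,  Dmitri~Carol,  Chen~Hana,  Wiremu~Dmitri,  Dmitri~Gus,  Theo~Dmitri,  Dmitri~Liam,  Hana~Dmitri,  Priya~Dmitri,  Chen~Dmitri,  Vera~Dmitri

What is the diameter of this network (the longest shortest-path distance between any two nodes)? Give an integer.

2

Eccentricity of each node (its greatest distance to any other): Carol:2, Chen:2, Dmitri:1, Gus:2, Hana:2, Liam:2, Orla:2, Priya:2, Theo:2, Vera:2, Wiremu:2, Zane:2.
The maximum eccentricity is 2, realized for instance by the pair Priya–Hana via Priya – Dmitri – Hana. So the diameter is 2.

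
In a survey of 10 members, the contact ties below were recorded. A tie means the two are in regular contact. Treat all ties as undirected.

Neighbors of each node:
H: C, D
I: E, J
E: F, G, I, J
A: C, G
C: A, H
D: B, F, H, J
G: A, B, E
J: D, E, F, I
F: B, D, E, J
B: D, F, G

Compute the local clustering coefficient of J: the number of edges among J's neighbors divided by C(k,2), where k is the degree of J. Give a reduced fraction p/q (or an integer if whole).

1/2

J's neighbors: D, E, F, and I (k = 4).
Possible neighbor pairs: C(4,2) = 6. Edges among them: D–F, E–F, E–I → e = 3.
Clustering(J) = 3/6 = 1/2.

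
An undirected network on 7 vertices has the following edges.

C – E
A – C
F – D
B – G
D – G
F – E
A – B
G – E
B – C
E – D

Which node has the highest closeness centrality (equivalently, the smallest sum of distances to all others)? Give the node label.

E

Farness (sum of distances to all others) for each node — A:12, B:10, C:9, D:10, E:8, F:12, G:9.
The smallest farness is 8, for E, so E has the highest closeness.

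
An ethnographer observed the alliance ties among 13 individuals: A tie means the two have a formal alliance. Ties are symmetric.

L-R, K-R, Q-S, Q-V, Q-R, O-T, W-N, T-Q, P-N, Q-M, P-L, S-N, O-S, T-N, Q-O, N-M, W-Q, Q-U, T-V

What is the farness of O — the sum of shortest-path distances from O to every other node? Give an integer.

24

Distances from O: K:3, L:3, M:2, N:2, P:3, Q:1, R:2, S:1, T:1, U:2, V:2, W:2.
Sum = 3 + 3 + 2 + 2 + 3 + 1 + 2 + 1 + 1 + 2 + 2 + 2 = 24.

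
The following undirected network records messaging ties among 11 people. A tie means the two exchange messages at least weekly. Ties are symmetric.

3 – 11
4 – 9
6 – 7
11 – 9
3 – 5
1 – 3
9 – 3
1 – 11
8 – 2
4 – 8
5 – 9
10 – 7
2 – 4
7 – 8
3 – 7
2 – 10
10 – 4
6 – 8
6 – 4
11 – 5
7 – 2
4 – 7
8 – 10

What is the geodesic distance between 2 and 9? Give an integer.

One shortest route is 2 – 4 – 9, which uses 2 edges, and 2 and 9 are not directly tied, so nothing shorter exists. So d(2,9) = 2.

2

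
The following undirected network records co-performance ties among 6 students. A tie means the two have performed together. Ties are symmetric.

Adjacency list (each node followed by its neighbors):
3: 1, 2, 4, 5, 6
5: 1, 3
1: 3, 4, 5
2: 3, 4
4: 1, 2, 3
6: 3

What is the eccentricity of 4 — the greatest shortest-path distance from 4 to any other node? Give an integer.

Distances from 4: 1:1, 2:1, 3:1, 5:2, 6:2.
The largest is 2 (to 5 and 6), so the eccentricity of 4 is 2.

2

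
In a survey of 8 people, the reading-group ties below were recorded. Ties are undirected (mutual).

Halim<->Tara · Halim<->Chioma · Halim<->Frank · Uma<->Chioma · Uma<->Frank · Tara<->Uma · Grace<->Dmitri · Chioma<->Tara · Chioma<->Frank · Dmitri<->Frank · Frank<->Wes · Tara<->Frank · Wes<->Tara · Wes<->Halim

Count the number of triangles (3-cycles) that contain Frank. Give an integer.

7

Frank's neighbors: Chioma, Dmitri, Halim, Tara, Uma, and Wes.
Neighbor pairs that are themselves tied: Frank–Chioma–Halim; Frank–Chioma–Tara; Frank–Chioma–Uma; Frank–Halim–Tara; Frank–Halim–Wes; Frank–Tara–Uma; Frank–Tara–Wes. Each forms one triangle with Frank, for 7 in total.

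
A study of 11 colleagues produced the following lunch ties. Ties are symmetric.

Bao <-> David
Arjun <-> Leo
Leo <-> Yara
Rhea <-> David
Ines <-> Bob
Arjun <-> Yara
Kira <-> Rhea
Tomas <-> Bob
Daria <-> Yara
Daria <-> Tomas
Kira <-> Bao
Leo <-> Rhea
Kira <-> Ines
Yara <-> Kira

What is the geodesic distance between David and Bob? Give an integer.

One shortest route is David – Rhea – Kira – Ines – Bob, which uses 4 edges, and at distance 3 from David we only reach {Arjun, Ines, Yara}, which does not include Bob. So d(David,Bob) = 4.

4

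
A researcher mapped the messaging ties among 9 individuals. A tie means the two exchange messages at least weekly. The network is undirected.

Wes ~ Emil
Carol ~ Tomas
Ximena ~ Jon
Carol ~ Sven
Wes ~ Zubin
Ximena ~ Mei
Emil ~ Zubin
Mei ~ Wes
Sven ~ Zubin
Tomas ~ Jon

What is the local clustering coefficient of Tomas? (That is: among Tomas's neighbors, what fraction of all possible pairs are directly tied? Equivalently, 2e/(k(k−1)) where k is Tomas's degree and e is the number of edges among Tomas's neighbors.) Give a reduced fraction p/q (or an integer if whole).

0

Tomas's neighbors: Carol and Jon (k = 2).
Possible neighbor pairs: C(2,2) = 1. Edges among them: none → e = 0.
Clustering(Tomas) = 0/1.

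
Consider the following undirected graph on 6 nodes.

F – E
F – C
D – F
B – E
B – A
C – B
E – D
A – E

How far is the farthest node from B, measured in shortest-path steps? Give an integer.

2

Distances from B: A:1, C:1, D:2, E:1, F:2.
The largest is 2 (to F and D), so the eccentricity of B is 2.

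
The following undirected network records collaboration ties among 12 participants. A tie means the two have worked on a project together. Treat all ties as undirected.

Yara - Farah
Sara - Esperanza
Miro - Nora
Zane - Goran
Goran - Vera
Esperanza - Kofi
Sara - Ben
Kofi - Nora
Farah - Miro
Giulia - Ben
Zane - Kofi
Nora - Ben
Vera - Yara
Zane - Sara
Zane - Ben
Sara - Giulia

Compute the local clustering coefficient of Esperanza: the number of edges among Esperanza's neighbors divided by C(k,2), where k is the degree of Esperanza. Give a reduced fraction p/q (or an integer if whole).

0

Esperanza's neighbors: Kofi and Sara (k = 2).
Possible neighbor pairs: C(2,2) = 1. Edges among them: none → e = 0.
Clustering(Esperanza) = 0/1.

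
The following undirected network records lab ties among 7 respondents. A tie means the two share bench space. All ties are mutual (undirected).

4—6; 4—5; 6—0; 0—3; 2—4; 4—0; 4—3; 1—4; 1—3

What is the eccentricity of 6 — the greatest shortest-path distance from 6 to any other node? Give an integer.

Distances from 6: 0:1, 1:2, 2:2, 3:2, 4:1, 5:2.
The largest is 2 (to 1, 3, 2, and 5), so the eccentricity of 6 is 2.

2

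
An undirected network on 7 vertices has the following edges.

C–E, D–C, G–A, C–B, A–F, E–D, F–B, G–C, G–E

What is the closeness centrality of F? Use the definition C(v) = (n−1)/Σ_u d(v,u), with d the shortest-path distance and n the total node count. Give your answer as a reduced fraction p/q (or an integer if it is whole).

Distances from F: A:1, B:1, C:2, D:3, E:3, G:2. Sum = 12.
n = 7, so closeness = 6/12 = 1/2.

1/2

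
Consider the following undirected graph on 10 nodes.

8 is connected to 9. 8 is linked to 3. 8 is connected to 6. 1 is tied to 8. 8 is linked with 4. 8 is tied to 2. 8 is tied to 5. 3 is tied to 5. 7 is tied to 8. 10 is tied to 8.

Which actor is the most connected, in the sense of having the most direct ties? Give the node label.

8

Degrees — 1:1, 2:1, 3:2, 4:1, 5:2, 6:1, 7:1, 8:9, 9:1, 10:1.
The maximum is 9, attained only by 8.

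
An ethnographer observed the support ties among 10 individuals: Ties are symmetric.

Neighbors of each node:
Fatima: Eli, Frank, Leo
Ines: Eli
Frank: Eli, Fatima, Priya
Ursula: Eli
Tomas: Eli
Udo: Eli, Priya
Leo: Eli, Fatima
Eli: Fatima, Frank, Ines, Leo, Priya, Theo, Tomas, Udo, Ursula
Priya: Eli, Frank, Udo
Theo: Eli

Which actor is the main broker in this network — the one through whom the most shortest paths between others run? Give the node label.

Eli

Unnormalized betweenness of each node: Eli:61/2, Fatima:1/2, Frank:1/2, Ines:0, Leo:0, Priya:1/2, Theo:0, Tomas:0, Udo:0, Ursula:0.
Eli has the largest value, 61/2, making it the main broker — the node through which the most shortest paths run.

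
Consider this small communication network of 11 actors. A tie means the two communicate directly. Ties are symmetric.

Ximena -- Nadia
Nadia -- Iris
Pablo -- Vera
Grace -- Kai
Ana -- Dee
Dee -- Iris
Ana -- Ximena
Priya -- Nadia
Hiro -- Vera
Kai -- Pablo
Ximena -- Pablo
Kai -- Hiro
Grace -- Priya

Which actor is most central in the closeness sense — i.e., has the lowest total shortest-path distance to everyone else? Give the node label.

Ximena

Farness (sum of distances to all others) for each node — Ana:25, Dee:29, Grace:25, Hiro:30, Iris:27, Kai:23, Nadia:21, Pablo:20, Priya:24, Vera:27, Ximena:19.
The smallest farness is 19, for Ximena, so Ximena has the highest closeness.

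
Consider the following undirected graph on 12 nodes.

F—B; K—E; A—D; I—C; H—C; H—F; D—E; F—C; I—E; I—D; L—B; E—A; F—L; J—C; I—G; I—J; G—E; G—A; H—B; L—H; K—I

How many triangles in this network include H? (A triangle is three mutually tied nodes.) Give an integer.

4

H's neighbors: B, C, F, and L.
Neighbor pairs that are themselves tied: H–B–F; H–B–L; H–C–F; H–F–L. Each forms one triangle with H, for 4 in total.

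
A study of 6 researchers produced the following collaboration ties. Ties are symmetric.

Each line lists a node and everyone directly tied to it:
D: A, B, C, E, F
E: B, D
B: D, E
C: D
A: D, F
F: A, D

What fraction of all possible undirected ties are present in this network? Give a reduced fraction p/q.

There are 7 edges and 6 nodes, so the maximum possible is C(6,2) = 15.
Density = 7/15.

7/15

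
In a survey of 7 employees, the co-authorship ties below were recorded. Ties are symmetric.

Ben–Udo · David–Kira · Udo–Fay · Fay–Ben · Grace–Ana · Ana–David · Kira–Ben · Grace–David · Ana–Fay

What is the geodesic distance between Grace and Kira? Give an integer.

2

One shortest route is Grace – David – Kira, which uses 2 edges, and Grace and Kira are not directly tied, so nothing shorter exists. So d(Grace,Kira) = 2.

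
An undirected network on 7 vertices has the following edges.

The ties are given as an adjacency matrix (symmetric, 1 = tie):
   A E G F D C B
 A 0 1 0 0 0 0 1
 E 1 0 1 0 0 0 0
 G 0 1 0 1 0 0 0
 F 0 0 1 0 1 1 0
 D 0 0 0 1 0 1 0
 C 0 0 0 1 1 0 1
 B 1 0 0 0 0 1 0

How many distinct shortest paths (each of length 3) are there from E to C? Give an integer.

2

The shortest distance is 3. The length-3 paths are: E–G–F–C; E–A–B–C.
That gives 2 distinct shortest paths.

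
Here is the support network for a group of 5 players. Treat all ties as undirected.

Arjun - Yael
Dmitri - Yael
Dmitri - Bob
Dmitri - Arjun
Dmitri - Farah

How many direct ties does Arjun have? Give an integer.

Arjun is directly tied to Dmitri and Yael. That is 2 neighbors, so the degree of Arjun is 2.

2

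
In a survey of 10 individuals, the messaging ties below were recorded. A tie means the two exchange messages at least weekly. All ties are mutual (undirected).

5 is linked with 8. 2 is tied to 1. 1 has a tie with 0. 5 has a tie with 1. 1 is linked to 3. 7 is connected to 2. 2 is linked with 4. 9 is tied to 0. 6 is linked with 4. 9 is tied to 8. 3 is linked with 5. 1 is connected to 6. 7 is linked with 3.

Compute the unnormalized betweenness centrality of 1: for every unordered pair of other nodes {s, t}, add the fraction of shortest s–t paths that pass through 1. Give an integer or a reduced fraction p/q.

39/2

Pairs whose geodesics pass through 1 — 3–2: 1/2; 3–4: 2/3; 3–6: 1; 3–0: 1; 3–9: 1/2; 7–6: 2/3; 7–0: 2/2; 7–9: 2/3; 2–6: 1/2; 2–0: 1; 2–9: 1; 2–8: 1; 2–5: 1; 4–0: 2/2 … (+8 more pairs).
All other pairs contribute 0.
Summing the contributions gives betweenness(1) = 39/2.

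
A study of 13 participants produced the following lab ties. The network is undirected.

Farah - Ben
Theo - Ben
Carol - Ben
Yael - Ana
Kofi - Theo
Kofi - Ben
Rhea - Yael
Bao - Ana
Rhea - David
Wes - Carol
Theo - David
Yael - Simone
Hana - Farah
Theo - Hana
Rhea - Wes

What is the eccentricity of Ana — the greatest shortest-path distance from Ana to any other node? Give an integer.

6

Distances from Ana: Bao:1, Ben:5, Carol:4, David:3, Farah:6, Hana:5, Kofi:5, Rhea:2, Simone:2, Theo:4, Wes:3, Yael:1.
The largest is 6 (to Farah), so the eccentricity of Ana is 6.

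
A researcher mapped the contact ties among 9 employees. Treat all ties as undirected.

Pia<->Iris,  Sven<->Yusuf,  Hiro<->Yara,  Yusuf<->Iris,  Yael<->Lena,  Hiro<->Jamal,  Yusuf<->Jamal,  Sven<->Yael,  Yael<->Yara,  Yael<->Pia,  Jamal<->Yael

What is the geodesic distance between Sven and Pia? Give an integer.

One shortest route is Sven – Yael – Pia, which uses 2 edges, and Sven and Pia are not directly tied, so nothing shorter exists. So d(Sven,Pia) = 2.

2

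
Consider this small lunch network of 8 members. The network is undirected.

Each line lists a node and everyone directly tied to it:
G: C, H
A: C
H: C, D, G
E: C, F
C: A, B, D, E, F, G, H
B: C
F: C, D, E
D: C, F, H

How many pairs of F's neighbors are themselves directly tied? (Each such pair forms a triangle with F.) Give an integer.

F's neighbors: C, D, and E.
Neighbor pairs that are themselves tied: F–C–D; F–C–E. Each forms one triangle with F, for 2 in total.

2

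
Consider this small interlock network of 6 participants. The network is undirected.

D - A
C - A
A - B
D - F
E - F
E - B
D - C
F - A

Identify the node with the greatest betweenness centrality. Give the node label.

A

Unnormalized betweenness of each node: A:11/3, B:5/6, C:0, D:5/6, E:1/2, F:13/6.
A has the largest value, 11/3, making it the main broker — the node through which the most shortest paths run.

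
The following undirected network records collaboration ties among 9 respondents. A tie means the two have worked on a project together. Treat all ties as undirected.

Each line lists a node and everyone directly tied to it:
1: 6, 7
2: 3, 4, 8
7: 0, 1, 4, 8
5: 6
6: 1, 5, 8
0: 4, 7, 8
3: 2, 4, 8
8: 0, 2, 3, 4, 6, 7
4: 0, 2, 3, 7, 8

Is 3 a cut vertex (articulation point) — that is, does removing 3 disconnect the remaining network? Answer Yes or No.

No

Even without 3, every remaining node can still reach every other (the residual graph is connected), so 3 is not a cut vertex.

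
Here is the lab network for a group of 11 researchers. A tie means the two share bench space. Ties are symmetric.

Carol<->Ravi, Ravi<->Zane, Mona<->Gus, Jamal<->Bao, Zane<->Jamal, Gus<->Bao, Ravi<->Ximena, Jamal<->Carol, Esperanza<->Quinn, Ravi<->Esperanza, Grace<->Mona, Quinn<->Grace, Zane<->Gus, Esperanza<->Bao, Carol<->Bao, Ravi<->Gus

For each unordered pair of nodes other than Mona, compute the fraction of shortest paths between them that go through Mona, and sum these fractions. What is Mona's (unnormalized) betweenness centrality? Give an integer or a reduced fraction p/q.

5

Pairs whose geodesics pass through Mona — Quinn–Gus: 1/3; Gus–Grace: 1; Carol–Grace: 2/4; Jamal–Grace: 2/3; Bao–Grace: 1/2; Ximena–Grace: 1/2; Ravi–Grace: 1/2; Zane–Grace: 1.
All other pairs contribute 0.
Summing the contributions gives betweenness(Mona) = 5.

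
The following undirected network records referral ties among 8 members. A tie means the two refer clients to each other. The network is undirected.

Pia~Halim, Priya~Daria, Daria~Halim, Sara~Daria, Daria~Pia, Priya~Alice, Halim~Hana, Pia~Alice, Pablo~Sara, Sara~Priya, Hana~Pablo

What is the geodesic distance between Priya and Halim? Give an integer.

One shortest route is Priya – Daria – Halim, which uses 2 edges, and Priya and Halim are not directly tied, so nothing shorter exists. So d(Priya,Halim) = 2.

2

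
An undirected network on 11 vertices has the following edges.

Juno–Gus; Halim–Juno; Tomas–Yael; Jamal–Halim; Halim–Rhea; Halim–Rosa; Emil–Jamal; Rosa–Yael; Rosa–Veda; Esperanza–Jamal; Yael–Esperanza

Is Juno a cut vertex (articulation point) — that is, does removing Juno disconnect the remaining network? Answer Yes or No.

Removing Juno leaves {Gus} with no path to {Emil, Esperanza, Halim, Jamal, Rhea, Rosa, Tomas, Veda, and Yael}, so the network splits into 2 components. Juno is a cut vertex.

Yes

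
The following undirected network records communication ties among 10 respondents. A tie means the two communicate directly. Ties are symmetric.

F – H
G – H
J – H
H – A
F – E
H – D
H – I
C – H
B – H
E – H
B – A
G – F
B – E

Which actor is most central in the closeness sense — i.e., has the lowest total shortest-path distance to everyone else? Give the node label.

H

Farness (sum of distances to all others) for each node — A:16, B:15, C:17, D:17, E:15, F:15, G:16, H:9, I:17, J:17.
The smallest farness is 9, for H, so H has the highest closeness.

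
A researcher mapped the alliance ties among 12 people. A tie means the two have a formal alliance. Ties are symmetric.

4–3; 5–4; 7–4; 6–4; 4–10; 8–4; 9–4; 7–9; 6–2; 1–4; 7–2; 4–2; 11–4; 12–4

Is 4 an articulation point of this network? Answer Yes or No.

Removing 4 leaves {2, 6, 7, and 9} with no path to {3}, so the network splits into 8 components. 4 is a cut vertex.

Yes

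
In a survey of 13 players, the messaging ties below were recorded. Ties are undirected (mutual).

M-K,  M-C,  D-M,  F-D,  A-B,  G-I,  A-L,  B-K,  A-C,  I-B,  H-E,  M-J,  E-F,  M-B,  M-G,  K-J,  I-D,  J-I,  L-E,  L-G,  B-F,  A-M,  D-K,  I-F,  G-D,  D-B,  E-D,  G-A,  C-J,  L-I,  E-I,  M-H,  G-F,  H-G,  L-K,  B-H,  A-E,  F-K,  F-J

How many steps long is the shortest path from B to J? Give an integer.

One shortest route is B – I – J, which uses 2 edges, and B and J are not directly tied, so nothing shorter exists. So d(B,J) = 2.

2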